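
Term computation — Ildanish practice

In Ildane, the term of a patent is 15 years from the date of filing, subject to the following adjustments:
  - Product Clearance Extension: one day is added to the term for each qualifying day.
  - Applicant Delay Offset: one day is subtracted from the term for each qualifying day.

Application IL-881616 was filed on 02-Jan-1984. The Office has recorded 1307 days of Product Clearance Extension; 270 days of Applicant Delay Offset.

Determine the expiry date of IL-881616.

2001-11-04

Base term: filing date + 15 years → 2 January 1999.
Product Clearance Extension: +1307 days → 1 August 2002.
Applicant Delay Offset: −270 days → 4 November 2001.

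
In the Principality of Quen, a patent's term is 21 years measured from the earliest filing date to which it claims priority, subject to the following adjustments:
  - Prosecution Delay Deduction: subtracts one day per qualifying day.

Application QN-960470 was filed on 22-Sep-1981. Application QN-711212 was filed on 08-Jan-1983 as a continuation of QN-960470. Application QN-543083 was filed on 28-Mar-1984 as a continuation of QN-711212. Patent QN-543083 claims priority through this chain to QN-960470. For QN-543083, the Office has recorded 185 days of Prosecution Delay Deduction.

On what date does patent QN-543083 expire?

March 21, 2002

Earliest priority filing: 22 September 1981.
Base term: 22 September 1981 + 21 years → 22 September 2002.
Prosecution Delay Deduction: −185 days → 21 March 2002.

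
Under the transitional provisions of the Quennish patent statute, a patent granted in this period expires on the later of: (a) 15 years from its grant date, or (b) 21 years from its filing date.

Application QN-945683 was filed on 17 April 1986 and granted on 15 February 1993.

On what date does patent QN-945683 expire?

(a) grant + 15 years → 15 February 2008.
(b) filing + 21 years → 17 April 2007.
Later of the two: 15 February 2008.

February 15, 2008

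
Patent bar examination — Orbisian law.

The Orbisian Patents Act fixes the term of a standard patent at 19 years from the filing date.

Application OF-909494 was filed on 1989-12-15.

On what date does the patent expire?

December 15, 2008

Filing date + 19 years → 15 December 2008.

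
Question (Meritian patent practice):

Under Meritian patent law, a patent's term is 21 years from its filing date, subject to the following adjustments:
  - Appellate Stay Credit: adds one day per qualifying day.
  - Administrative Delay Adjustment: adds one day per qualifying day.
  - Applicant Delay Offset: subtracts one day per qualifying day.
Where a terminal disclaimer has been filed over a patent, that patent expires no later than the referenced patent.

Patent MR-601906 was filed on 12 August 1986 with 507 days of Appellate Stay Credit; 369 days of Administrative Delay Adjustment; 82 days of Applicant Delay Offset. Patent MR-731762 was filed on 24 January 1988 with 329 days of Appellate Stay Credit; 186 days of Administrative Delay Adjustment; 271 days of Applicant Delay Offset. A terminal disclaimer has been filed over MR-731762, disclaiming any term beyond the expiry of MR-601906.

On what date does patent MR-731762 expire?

Natural term of MR-731762:
  Base: filing + 21 years → 24 January 2009.
  Appellate Stay Credit: +329 days → 19 December 2009.
  Administrative Delay Adjustment: +186 days → 23 June 2010.
  Applicant Delay Offset: −271 days → 25 September 2009.
Expiry of referenced patent MR-601906:
  Base: filing + 21 years → 12 August 2007.
  Appellate Stay Credit: +507 days → 31 December 2008.
  Administrative Delay Adjustment: +369 days → 4 January 2010.
  Applicant Delay Offset: −82 days → 14 October 2009.
Terminal disclaimer: MR-731762 expires on the earlier of 25 September 2009 and 14 October 2009.

September 25, 2009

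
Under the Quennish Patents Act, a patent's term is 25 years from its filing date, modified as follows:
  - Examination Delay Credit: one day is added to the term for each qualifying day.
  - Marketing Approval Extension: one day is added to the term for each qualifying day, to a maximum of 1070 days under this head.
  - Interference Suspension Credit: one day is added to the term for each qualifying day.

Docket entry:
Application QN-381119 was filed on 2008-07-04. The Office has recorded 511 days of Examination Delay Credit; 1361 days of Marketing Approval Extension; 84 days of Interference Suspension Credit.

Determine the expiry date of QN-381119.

January 24, 2038

Base term: filing date + 25 years → 4 July 2033.
Examination Delay Credit: +511 days → 27 November 2034.
Marketing Approval Extension: 1361 days claimed exceeds the 1070-day cap, so +1070 days → 1 November 2037.
Interference Suspension Credit: +84 days → 24 January 2038.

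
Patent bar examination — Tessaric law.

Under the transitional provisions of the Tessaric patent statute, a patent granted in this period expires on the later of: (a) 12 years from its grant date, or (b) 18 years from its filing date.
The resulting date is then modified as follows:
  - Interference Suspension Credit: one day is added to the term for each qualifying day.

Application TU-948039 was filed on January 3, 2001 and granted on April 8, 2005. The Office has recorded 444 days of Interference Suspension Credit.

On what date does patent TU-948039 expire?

(a) grant + 12 years → 8 April 2017.
(b) filing + 18 years → 3 January 2019.
Later of the two: 3 January 2019.
Interference Suspension Credit: +444 days → 22 March 2020.

2020-03-22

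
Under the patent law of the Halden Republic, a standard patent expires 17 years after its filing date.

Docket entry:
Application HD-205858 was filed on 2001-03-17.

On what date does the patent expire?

2018-03-17

Filing date + 17 years → 17 March 2018.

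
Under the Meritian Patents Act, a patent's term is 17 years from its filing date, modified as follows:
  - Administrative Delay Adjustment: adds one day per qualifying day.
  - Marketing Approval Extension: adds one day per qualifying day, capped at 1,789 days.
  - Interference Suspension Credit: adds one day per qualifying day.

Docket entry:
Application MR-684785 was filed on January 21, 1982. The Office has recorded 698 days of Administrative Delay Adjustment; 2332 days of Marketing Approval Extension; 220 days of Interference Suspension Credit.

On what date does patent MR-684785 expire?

June 20, 2006

Base term: filing date + 17 years → 21 January 1999.
Administrative Delay Adjustment: +698 days → 19 December 2000.
Marketing Approval Extension: 2332 days claimed exceeds the 1789-day cap, so +1789 days → 12 November 2005.
Interference Suspension Credit: +220 days → 20 June 2006.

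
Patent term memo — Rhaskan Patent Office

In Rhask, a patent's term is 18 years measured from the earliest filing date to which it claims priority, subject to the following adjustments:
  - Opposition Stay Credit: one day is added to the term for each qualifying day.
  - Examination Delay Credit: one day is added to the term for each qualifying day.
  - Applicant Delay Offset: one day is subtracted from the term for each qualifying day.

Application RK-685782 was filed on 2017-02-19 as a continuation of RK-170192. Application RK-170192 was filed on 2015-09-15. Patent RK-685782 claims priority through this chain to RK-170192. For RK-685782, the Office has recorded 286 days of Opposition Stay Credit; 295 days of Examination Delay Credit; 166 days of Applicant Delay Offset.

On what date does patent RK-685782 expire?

Earliest priority filing: 15 September 2015.
Base term: 15 September 2015 + 18 years → 15 September 2033.
Opposition Stay Credit: +286 days → 28 June 2034.
Examination Delay Credit: +295 days → 19 April 2035.
Applicant Delay Offset: −166 days → 4 November 2034.

2034-11-04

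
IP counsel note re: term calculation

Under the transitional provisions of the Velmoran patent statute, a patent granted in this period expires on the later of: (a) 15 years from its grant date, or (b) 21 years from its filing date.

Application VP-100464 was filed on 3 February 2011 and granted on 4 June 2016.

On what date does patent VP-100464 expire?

February 3, 2032

(a) grant + 15 years → 4 June 2031.
(b) filing + 21 years → 3 February 2032.
Later of the two: 3 February 2032.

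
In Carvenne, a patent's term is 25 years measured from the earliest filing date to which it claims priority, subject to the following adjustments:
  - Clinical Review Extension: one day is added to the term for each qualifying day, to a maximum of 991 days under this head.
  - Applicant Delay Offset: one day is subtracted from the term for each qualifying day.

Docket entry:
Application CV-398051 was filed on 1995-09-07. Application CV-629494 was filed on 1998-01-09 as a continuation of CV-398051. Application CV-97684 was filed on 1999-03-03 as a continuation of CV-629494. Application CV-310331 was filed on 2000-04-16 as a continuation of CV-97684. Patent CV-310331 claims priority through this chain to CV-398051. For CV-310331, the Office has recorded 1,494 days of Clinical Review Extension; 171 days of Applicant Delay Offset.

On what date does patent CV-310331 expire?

2022-12-06

Earliest priority filing: 7 September 1995.
Base term: 7 September 1995 + 25 years → 7 September 2020.
Clinical Review Extension: 1494 days claimed exceeds the 991-day cap, so +991 days → 26 May 2023.
Applicant Delay Offset: −171 days → 6 December 2022.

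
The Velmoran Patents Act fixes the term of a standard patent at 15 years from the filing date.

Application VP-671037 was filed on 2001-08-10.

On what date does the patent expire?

Filing date + 15 years → 10 August 2016.

August 10, 2016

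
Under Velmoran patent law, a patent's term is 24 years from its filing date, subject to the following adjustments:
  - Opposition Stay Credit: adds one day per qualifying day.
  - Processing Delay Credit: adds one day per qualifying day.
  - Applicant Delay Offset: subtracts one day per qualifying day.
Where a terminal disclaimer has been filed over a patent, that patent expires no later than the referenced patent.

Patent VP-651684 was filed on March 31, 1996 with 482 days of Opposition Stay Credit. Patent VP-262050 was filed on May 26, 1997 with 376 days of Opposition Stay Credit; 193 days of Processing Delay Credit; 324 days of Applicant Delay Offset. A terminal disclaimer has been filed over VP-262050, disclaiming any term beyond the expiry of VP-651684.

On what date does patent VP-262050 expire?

July 26, 2021

Natural term of VP-262050:
  Base: filing + 24 years → 26 May 2021.
  Opposition Stay Credit: +376 days → 6 June 2022.
  Processing Delay Credit: +193 days → 16 December 2022.
  Applicant Delay Offset: −324 days → 26 January 2022.
Expiry of referenced patent VP-651684:
  Base: filing + 24 years → 31 March 2020.
  Opposition Stay Credit: +482 days → 26 July 2021.
Terminal disclaimer: VP-262050 expires on the earlier of 26 January 2022 and 26 July 2021.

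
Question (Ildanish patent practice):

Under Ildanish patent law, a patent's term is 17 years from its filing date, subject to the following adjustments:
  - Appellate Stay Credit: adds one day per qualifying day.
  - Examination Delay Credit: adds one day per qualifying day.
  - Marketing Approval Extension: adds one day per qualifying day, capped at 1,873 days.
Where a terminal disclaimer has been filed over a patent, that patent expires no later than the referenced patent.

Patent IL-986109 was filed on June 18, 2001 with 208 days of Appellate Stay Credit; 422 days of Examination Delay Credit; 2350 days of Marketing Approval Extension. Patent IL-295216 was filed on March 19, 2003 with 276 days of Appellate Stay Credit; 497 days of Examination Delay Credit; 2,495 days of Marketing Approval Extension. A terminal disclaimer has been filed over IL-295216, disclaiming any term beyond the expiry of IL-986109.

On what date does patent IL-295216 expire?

Natural term of IL-295216:
  Base: filing + 17 years → 19 March 2020.
  Appellate Stay Credit: +276 days → 20 December 2020.
  Examination Delay Credit: +497 days → 1 May 2022.
  Marketing Approval Extension: 2495 days claimed exceeds the 1873-day cap, so +1873 days → 17 June 2027.
Expiry of referenced patent IL-986109:
  Base: filing + 17 years → 18 June 2018.
  Appellate Stay Credit: +208 days → 12 January 2019.
  Examination Delay Credit: +422 days → 9 March 2020.
  Marketing Approval Extension: 2350 days claimed exceeds the 1873-day cap, so +1873 days → 25 April 2025.
Terminal disclaimer: IL-295216 expires on the earlier of 17 June 2027 and 25 April 2025.

April 25, 2025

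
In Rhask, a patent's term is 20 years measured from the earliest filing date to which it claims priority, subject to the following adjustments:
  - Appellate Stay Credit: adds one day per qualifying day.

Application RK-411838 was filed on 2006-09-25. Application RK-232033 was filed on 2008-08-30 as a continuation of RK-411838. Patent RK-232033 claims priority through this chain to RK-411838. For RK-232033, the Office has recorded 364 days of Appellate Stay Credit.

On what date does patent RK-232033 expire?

September 24, 2027

Earliest priority filing: 25 September 2006.
Base term: 25 September 2006 + 20 years → 25 September 2026.
Appellate Stay Credit: +364 days → 24 September 2027.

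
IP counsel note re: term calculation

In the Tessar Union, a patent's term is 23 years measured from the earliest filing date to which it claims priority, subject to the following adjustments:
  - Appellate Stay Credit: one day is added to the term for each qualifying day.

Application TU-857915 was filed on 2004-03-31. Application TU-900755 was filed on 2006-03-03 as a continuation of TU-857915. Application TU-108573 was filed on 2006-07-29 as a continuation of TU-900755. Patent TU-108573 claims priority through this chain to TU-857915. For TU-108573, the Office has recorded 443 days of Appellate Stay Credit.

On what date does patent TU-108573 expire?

Earliest priority filing: 31 March 2004.
Base term: 31 March 2004 + 23 years → 31 March 2027.
Appellate Stay Credit: +443 days → 16 June 2028.

June 16, 2028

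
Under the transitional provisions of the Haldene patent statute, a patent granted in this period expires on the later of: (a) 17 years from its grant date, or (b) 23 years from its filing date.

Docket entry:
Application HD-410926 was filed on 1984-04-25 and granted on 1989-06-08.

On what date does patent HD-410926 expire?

2007-04-25

(a) grant + 17 years → 8 June 2006.
(b) filing + 23 years → 25 April 2007.
Later of the two: 25 April 2007.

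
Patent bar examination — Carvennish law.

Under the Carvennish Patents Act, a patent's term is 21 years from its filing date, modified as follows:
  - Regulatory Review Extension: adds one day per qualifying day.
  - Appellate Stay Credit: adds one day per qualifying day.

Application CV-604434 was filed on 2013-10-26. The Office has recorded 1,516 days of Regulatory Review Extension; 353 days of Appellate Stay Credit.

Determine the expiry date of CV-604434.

2039-12-08

Base term: filing date + 21 years → 26 October 2034.
Regulatory Review Extension: +1516 days → 20 December 2038.
Appellate Stay Credit: +353 days → 8 December 2039.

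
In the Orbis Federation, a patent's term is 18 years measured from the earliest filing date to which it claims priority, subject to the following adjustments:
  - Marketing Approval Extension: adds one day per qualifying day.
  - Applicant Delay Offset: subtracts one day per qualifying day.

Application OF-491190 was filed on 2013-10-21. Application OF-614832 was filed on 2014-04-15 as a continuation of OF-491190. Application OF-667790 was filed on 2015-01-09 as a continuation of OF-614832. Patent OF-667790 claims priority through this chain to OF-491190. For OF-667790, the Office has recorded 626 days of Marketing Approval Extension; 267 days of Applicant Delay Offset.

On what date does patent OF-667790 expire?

October 14, 2032

Earliest priority filing: 21 October 2013.
Base term: 21 October 2013 + 18 years → 21 October 2031.
Marketing Approval Extension: +626 days → 8 July 2033.
Applicant Delay Offset: −267 days → 14 October 2032.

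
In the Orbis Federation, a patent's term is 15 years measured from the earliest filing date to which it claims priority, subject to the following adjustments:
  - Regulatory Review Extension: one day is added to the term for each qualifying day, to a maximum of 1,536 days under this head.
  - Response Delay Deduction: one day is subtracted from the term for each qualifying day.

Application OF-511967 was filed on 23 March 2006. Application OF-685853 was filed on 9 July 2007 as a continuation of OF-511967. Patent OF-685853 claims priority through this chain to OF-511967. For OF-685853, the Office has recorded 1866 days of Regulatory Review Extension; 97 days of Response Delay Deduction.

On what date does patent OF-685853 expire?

March 1, 2025

Earliest priority filing: 23 March 2006.
Base term: 23 March 2006 + 15 years → 23 March 2021.
Regulatory Review Extension: 1866 days claimed exceeds the 1536-day cap, so +1536 days → 6 June 2025.
Response Delay Deduction: −97 days → 1 March 2025.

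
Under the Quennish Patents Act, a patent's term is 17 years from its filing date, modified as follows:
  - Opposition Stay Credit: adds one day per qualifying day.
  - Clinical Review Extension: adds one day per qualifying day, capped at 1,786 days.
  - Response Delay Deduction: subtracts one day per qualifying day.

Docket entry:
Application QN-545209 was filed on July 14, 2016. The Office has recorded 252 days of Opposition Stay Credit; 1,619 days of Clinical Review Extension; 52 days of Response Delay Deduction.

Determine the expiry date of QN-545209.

2038-07-07

Base term: filing date + 17 years → 14 July 2033.
Opposition Stay Credit: +252 days → 23 March 2034.
Clinical Review Extension: 1619 days (within the 1786-day cap) → +1619 days → 28 August 2038.
Response Delay Deduction: −52 days → 7 July 2038.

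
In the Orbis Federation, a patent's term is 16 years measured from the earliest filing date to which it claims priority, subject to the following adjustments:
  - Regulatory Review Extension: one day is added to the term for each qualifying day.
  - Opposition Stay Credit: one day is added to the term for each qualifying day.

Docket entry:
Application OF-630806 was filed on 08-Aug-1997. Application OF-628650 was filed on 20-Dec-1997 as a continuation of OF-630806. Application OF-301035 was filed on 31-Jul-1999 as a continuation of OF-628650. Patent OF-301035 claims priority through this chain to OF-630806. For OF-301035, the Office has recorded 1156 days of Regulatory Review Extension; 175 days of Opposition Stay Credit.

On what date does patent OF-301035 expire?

Earliest priority filing: 8 August 1997.
Base term: 8 August 1997 + 16 years → 8 August 2013.
Regulatory Review Extension: +1156 days → 7 October 2016.
Opposition Stay Credit: +175 days → 31 March 2017.

2017-03-31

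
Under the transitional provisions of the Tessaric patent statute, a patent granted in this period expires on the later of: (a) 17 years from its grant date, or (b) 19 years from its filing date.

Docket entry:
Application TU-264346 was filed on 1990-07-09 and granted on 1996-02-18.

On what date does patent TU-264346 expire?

February 18, 2013

(a) grant + 17 years → 18 February 2013.
(b) filing + 19 years → 9 July 2009.
Later of the two: 18 February 2013.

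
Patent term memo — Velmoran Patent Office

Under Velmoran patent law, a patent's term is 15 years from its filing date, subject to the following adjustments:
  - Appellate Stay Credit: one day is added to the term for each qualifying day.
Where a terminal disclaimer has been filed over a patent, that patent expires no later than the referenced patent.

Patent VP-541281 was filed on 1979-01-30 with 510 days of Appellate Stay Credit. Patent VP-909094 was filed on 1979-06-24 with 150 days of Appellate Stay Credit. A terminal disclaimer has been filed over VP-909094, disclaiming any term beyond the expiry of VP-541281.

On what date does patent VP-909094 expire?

Natural term of VP-909094:
  Base: filing + 15 years → 24 June 1994.
  Appellate Stay Credit: +150 days → 21 November 1994.
Expiry of referenced patent VP-541281:
  Base: filing + 15 years → 30 January 1994.
  Appellate Stay Credit: +510 days → 24 June 1995.
Terminal disclaimer: VP-909094 expires on the earlier of 21 November 1994 and 24 June 1995.

November 21, 1994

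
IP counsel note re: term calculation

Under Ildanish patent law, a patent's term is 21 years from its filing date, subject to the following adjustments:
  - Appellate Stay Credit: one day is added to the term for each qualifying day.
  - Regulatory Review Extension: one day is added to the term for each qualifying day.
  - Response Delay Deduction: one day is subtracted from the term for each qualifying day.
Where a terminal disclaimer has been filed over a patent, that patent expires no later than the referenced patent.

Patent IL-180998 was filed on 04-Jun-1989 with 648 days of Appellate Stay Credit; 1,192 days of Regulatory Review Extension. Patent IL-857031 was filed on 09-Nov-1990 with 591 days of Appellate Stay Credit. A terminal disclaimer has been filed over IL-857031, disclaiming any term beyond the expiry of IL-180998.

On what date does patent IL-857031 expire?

June 22, 2013

Natural term of IL-857031:
  Base: filing + 21 years → 9 November 2011.
  Appellate Stay Credit: +591 days → 22 June 2013.
Expiry of referenced patent IL-180998:
  Base: filing + 21 years → 4 June 2010.
  Appellate Stay Credit: +648 days → 13 March 2012.
  Regulatory Review Extension: +1192 days → 18 June 2015.
Terminal disclaimer: IL-857031 expires on the earlier of 22 June 2013 and 18 June 2015.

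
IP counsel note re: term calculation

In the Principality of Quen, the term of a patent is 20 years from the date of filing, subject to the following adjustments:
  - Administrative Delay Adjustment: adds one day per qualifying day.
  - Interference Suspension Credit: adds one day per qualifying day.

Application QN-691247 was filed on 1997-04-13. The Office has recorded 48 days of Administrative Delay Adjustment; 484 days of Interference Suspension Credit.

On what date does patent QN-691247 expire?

September 27, 2018

Base term: filing date + 20 years → 13 April 2017.
Administrative Delay Adjustment: +48 days → 31 May 2017.
Interference Suspension Credit: +484 days → 27 September 2018.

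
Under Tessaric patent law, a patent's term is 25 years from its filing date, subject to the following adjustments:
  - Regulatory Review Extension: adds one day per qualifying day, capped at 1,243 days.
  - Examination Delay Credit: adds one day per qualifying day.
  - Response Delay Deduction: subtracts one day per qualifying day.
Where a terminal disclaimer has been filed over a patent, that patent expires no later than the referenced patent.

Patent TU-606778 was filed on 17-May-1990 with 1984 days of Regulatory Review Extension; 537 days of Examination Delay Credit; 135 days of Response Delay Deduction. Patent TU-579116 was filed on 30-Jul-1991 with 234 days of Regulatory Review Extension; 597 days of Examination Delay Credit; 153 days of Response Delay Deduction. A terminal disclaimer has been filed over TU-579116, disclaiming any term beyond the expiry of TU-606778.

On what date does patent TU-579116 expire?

2018-06-08

Natural term of TU-579116:
  Base: filing + 25 years → 30 July 2016.
  Regulatory Review Extension: 234 days (within the 1243-day cap) → +234 days → 21 March 2017.
  Examination Delay Credit: +597 days → 8 November 2018.
  Response Delay Deduction: −153 days → 8 June 2018.
Expiry of referenced patent TU-606778:
  Base: filing + 25 years → 17 May 2015.
  Regulatory Review Extension: 1984 days claimed exceeds the 1243-day cap, so +1243 days → 11 October 2018.
  Examination Delay Credit: +537 days → 31 March 2020.
  Response Delay Deduction: −135 days → 17 November 2019.
Terminal disclaimer: TU-579116 expires on the earlier of 8 June 2018 and 17 November 2019.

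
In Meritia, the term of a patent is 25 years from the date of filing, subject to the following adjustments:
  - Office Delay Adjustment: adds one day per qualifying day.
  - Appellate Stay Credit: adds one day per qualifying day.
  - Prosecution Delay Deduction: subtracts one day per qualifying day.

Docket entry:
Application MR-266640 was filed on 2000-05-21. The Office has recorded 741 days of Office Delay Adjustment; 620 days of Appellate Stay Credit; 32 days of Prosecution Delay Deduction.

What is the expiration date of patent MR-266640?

2029-01-09

Base term: filing date + 25 years → 21 May 2025.
Office Delay Adjustment: +741 days → 1 June 2027.
Appellate Stay Credit: +620 days → 10 February 2029.
Prosecution Delay Deduction: −32 days → 9 January 2029.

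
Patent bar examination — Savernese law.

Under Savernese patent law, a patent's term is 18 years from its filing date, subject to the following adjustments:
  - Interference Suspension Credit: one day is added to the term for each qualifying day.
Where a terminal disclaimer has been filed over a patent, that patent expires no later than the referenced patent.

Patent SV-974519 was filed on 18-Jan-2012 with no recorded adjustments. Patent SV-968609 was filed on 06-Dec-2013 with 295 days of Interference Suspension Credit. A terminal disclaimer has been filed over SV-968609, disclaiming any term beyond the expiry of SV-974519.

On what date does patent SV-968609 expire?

2030-01-18

Natural term of SV-968609:
  Base: filing + 18 years → 6 December 2031.
  Interference Suspension Credit: +295 days → 26 September 2032.
Expiry of referenced patent SV-974519:
  Base: filing + 18 years → 18 January 2030.
Terminal disclaimer: SV-968609 expires on the earlier of 26 September 2032 and 18 January 2030.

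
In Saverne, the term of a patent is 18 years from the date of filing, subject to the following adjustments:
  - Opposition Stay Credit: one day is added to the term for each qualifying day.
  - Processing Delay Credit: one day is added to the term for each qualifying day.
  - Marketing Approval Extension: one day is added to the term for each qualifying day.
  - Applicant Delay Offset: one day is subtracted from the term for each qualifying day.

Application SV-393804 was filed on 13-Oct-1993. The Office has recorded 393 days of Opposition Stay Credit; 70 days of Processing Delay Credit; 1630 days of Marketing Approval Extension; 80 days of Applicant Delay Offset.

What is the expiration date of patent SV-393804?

Base term: filing date + 18 years → 13 October 2011.
Opposition Stay Credit: +393 days → 9 November 2012.
Processing Delay Credit: +70 days → 18 January 2013.
Marketing Approval Extension: +1630 days → 6 July 2017.
Applicant Delay Offset: −80 days → 17 April 2017.

April 17, 2017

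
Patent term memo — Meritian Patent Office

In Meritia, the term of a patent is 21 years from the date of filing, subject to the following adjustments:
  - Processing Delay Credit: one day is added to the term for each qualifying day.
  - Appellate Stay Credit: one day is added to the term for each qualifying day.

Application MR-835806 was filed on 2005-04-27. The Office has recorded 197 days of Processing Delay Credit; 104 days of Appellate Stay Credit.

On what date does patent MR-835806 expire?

Base term: filing date + 21 years → 27 April 2026.
Processing Delay Credit: +197 days → 10 November 2026.
Appellate Stay Credit: +104 days → 22 February 2027.

February 22, 2027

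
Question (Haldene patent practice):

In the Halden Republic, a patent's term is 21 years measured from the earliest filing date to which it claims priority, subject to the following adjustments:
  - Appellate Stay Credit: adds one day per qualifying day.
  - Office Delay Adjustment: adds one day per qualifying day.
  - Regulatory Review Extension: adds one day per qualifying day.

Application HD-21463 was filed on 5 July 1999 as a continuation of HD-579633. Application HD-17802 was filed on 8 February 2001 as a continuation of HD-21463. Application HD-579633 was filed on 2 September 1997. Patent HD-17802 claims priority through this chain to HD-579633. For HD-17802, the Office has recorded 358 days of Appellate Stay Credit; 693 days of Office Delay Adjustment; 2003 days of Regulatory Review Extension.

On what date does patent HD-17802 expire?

Earliest priority filing: 2 September 1997.
Base term: 2 September 1997 + 21 years → 2 September 2018.
Appellate Stay Credit: +358 days → 26 August 2019.
Office Delay Adjustment: +693 days → 19 July 2021.
Regulatory Review Extension: +2003 days → 12 January 2027.

2027-01-12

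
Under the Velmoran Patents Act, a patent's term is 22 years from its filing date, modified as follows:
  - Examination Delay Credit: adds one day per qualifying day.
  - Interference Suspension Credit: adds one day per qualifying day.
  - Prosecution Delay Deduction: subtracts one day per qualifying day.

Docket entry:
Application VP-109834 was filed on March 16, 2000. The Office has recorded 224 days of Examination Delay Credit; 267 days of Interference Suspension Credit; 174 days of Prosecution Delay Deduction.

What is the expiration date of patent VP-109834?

Base term: filing date + 22 years → 16 March 2022.
Examination Delay Credit: +224 days → 26 October 2022.
Interference Suspension Credit: +267 days → 20 July 2023.
Prosecution Delay Deduction: −174 days → 27 January 2023.

January 27, 2023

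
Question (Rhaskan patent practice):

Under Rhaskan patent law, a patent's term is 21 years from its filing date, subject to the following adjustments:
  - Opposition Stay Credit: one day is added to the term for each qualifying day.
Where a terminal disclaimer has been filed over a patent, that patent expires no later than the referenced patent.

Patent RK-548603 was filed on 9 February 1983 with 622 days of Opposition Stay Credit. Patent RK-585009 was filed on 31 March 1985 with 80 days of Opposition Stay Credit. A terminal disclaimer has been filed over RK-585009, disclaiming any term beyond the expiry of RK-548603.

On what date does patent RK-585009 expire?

2005-10-23

Natural term of RK-585009:
  Base: filing + 21 years → 31 March 2006.
  Opposition Stay Credit: +80 days → 19 June 2006.
Expiry of referenced patent RK-548603:
  Base: filing + 21 years → 9 February 2004.
  Opposition Stay Credit: +622 days → 23 October 2005.
Terminal disclaimer: RK-585009 expires on the earlier of 19 June 2006 and 23 October 2005.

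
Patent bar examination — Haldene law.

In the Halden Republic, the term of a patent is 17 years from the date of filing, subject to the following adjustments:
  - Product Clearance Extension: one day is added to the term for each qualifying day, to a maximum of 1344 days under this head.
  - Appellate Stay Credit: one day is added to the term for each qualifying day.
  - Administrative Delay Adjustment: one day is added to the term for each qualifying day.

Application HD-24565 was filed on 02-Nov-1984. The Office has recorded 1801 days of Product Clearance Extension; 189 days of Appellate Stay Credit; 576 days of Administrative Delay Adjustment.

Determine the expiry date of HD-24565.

Base term: filing date + 17 years → 2 November 2001.
Product Clearance Extension: 1801 days claimed exceeds the 1344-day cap, so +1344 days → 8 July 2005.
Appellate Stay Credit: +189 days → 13 January 2006.
Administrative Delay Adjustment: +576 days → 12 August 2007.

August 12, 2007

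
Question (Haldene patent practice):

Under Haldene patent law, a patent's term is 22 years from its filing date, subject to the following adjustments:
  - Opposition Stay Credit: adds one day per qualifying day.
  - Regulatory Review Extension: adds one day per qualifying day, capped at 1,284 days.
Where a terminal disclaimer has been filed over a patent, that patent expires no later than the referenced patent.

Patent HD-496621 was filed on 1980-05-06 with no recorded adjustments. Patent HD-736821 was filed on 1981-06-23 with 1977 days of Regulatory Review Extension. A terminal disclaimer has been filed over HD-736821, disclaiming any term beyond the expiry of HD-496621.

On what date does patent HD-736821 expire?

Natural term of HD-736821:
  Base: filing + 22 years → 23 June 2003.
  Regulatory Review Extension: 1977 days claimed exceeds the 1284-day cap, so +1284 days → 28 December 2006.
Expiry of referenced patent HD-496621:
  Base: filing + 22 years → 6 May 2002.
Terminal disclaimer: HD-736821 expires on the earlier of 28 December 2006 and 6 May 2002.

May 6, 2002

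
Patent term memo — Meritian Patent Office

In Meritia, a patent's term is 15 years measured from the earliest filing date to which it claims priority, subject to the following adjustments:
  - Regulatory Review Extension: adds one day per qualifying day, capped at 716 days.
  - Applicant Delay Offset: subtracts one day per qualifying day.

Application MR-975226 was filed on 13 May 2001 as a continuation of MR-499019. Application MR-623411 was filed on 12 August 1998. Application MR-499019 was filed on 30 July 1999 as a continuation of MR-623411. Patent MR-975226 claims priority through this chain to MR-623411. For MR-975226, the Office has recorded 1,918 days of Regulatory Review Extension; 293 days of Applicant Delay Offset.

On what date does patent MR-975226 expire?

Earliest priority filing: 12 August 1998.
Base term: 12 August 1998 + 15 years → 12 August 2013.
Regulatory Review Extension: 1918 days claimed exceeds the 716-day cap, so +716 days → 29 July 2015.
Applicant Delay Offset: −293 days → 9 October 2014.

October 9, 2014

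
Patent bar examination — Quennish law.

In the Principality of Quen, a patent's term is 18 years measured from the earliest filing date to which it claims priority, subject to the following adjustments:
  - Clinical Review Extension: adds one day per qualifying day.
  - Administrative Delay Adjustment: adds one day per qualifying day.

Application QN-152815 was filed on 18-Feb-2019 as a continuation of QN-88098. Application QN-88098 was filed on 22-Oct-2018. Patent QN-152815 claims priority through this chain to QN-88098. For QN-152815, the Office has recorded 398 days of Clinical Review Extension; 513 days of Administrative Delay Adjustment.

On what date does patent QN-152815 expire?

April 21, 2039

Earliest priority filing: 22 October 2018.
Base term: 22 October 2018 + 18 years → 22 October 2036.
Clinical Review Extension: +398 days → 24 November 2037.
Administrative Delay Adjustment: +513 days → 21 April 2039.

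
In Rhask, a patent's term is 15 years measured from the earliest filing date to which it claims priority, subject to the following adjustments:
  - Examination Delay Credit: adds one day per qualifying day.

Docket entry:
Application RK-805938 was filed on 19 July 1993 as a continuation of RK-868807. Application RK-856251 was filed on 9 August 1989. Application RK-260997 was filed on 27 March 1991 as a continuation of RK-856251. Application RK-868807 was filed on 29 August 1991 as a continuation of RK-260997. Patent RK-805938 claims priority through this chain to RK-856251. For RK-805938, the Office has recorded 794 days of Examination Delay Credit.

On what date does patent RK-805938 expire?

Earliest priority filing: 9 August 1989.
Base term: 9 August 1989 + 15 years → 9 August 2004.
Examination Delay Credit: +794 days → 12 October 2006.

2006-10-12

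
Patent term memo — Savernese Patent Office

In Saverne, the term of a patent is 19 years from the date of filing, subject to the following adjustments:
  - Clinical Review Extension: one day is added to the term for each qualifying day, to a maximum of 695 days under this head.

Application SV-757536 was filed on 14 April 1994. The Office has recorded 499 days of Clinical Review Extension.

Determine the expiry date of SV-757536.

Base term: filing date + 19 years → 14 April 2013.
Clinical Review Extension: 499 days (within the 695-day cap) → +499 days → 26 August 2014.

2014-08-26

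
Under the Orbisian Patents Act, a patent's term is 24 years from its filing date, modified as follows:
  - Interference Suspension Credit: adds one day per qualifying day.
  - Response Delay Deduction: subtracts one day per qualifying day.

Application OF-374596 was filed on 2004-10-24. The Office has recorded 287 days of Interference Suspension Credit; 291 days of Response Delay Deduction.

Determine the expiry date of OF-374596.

October 20, 2028

Base term: filing date + 24 years → 24 October 2028.
Interference Suspension Credit: +287 days → 7 August 2029.
Response Delay Deduction: −291 days → 20 October 2028.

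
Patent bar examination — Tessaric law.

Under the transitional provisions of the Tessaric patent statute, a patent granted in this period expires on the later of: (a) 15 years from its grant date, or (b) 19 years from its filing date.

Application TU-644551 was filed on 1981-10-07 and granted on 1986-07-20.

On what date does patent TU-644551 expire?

(a) grant + 15 years → 20 July 2001.
(b) filing + 19 years → 7 October 2000.
Later of the two: 20 July 2001.

July 20, 2001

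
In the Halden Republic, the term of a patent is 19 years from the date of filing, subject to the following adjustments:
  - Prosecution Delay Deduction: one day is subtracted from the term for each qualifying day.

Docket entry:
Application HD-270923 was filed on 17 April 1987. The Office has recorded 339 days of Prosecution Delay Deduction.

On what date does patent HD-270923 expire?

Base term: filing date + 19 years → 17 April 2006.
Prosecution Delay Deduction: −339 days → 13 May 2005.

2005-05-13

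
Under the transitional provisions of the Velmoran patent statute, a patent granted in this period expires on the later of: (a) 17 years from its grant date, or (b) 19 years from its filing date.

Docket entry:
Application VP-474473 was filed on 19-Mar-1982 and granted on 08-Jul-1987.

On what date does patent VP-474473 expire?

(a) grant + 17 years → 8 July 2004.
(b) filing + 19 years → 19 March 2001.
Later of the two: 8 July 2004.

2004-07-08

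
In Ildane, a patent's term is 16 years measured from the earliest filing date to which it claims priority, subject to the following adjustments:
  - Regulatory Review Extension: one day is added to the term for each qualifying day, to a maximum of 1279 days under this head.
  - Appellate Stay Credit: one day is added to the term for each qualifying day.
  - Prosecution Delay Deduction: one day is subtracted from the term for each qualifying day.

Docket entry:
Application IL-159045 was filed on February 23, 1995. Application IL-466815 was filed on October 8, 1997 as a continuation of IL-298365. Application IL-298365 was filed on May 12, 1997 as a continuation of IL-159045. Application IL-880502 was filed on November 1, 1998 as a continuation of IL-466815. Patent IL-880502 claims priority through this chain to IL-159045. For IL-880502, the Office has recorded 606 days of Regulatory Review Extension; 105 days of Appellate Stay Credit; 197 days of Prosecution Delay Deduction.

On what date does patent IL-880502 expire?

2012-07-21

Earliest priority filing: 23 February 1995.
Base term: 23 February 1995 + 16 years → 23 February 2011.
Regulatory Review Extension: 606 days (within the 1279-day cap) → +606 days → 21 October 2012.
Appellate Stay Credit: +105 days → 3 February 2013.
Prosecution Delay Deduction: −197 days → 21 July 2012.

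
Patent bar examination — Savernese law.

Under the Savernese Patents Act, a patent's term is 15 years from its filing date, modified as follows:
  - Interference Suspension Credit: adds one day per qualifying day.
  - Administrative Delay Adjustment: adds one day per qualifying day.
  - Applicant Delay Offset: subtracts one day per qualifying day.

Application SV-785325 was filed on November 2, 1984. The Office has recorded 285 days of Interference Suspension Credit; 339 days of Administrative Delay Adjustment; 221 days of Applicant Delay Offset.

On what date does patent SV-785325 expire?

December 9, 2000

Base term: filing date + 15 years → 2 November 1999.
Interference Suspension Credit: +285 days → 13 August 2000.
Administrative Delay Adjustment: +339 days → 18 July 2001.
Applicant Delay Offset: −221 days → 9 December 2000.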